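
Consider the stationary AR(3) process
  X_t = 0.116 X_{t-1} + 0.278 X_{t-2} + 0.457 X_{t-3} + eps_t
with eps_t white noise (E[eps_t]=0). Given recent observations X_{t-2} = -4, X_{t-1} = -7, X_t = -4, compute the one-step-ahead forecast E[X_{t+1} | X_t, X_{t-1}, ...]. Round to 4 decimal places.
E[X_{t+1} \mid \mathcal F_t] = -4.2380

For an AR(p) model X_t = c + sum_i phi_i X_{t-i} + eps_t, the
one-step-ahead conditional mean is
  E[X_{t+1} | X_t, ...] = c + sum_i phi_i X_{t+1-i}.
Substitute known values:
  E[X_{t+1} | ...] = (0.116) * (-4) + (0.278) * (-7) + (0.457) * (-4)
                   = -4.2380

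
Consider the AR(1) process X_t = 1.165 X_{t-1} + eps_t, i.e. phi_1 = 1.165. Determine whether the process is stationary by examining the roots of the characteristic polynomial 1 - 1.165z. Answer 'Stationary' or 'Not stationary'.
\text{Not stationary}

The AR(p) characteristic polynomial is P(z) = 1 - 1.165z.
Stationarity requires all roots to lie outside the unit circle, i.e. |z| > 1 for every root.
This is linear in z: 1 + (-1.165) z = 0  =>  z = -1/(-1.165) = 0.858369,  |z| = 0.858369.
Moduli of all roots: 0.8584.
All moduli strictly greater than 1? No.
Verdict: Not stationary.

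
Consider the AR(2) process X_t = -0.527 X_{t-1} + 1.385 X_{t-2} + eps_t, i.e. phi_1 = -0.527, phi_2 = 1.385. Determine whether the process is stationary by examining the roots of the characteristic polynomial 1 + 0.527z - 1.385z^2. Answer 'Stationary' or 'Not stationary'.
\text{Not stationary}

The AR(p) characteristic polynomial is P(z) = 1 + 0.527z - 1.385z^2.
Stationarity requires all roots to lie outside the unit circle, i.e. |z| > 1 for every root.
Set 1 + (0.527) z + (-1.385) z^2 = 0, i.e. a z^2 + b z + c = 0 with a = -1.385, b = 0.527, c = 1.
Discriminant D = b^2 - 4ac = (0.527)^2 - 4*(-1.385)*1 = 0.277729 - (-5.54) = 5.817729.
D >= 0, so the roots are real: z = (-b +/- sqrt(D)) / (2a) = (-0.527 +/- 2.411997) / (-2.77).
  z_1 = (-0.527 + 2.411997) / (-2.77) = -0.6805,   |z_1| = 0.6805.
  z_2 = (-0.527 - 2.411997) / (-2.77) = 1.061,   |z_2| = 1.061.
Moduli of all roots: 0.6805, 1.0610.
All moduli strictly greater than 1? No.
Verdict: Not stationary.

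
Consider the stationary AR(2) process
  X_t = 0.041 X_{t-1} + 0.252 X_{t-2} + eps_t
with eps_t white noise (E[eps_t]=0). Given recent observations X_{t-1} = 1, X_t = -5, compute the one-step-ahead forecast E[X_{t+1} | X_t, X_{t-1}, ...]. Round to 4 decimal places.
E[X_{t+1} \mid \mathcal F_t] = 0.0470

For an AR(p) model X_t = c + sum_i phi_i X_{t-i} + eps_t, the
one-step-ahead conditional mean is
  E[X_{t+1} | X_t, ...] = c + sum_i phi_i X_{t+1-i}.
Substitute known values:
  E[X_{t+1} | ...] = (0.041) * (-5) + (0.252) * (1)
                   = 0.0470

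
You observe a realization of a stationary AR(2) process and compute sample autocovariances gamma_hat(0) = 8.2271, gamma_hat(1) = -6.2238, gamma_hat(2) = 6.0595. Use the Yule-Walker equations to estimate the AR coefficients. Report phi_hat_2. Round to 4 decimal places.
\hat\phi_{2} = 0.3840

The Yule-Walker equations for an AR(p) process read, in matrix form,
  Gamma_p phi = r_p,   with   (Gamma_p)_{ij} = gamma(|i - j|),
                       (r_p)_i = gamma(i),   i,j = 1..p.
Substitute the sample gammas (Toeplitz matrix and right-hand side of size 2):
  Gamma_p = [[8.2271, -6.2238], [-6.2238, 8.2271]]
  r_p     = [-6.2238, 6.0595]
Written out:
  8.2271 phi_1 - 6.2238 phi_2 = -6.2238
  -6.2238 phi_1 + 8.2271 phi_2 = 6.0595
Solve by Cramer's rule:
  det = gamma(0)^2 - gamma(1)^2 = (8.2271)^2 - (-6.2238)^2 = 67.68517441 - 38.73568644 = 28.94948797
  phi_hat_1 = [gamma(1) gamma(0) - gamma(1) gamma(2)] / det = [(-6.2238)(8.2271) - (-6.2238)(6.0595)] / 28.94948797 = -13.49070888 / 28.94948797 = -0.466
  phi_hat_2 = [gamma(0) gamma(2) - gamma(1)^2] / det = [(8.2271)(6.0595) - (-6.2238)^2] / 28.94948797 = 11.11642601 / 28.94948797 = 0.384
So phi_hat = [-0.4660, 0.3840].
Therefore phi_hat_2 = 0.3840.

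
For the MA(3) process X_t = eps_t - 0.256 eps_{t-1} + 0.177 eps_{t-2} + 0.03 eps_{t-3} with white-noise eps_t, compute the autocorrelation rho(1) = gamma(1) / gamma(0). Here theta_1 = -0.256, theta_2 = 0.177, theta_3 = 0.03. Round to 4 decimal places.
\rho(1) = -0.2696

For an MA(q) process with theta_0 = 1, the autocovariance is
  gamma(k) = sigma^2 * sum_{i=0..q-k} theta_i * theta_{i+k},
and rho(k) = gamma(k) / gamma(0). Sigma^2 cancels.
  numerator   = (1)*(-0.256) + (-0.256)*(0.177) + (0.177)*(0.03) = -0.296002.
  denominator = (1)^2 + (-0.256)^2 + (0.177)^2 + (0.03)^2 = 1.097765.
  rho(1) = -0.296002 / 1.097765 = -0.2696.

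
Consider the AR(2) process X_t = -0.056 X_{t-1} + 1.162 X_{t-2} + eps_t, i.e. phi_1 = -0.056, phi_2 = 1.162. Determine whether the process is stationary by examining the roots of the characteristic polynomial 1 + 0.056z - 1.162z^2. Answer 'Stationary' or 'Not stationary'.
\text{Not stationary}

The AR(p) characteristic polynomial is P(z) = 1 + 0.056z - 1.162z^2.
Stationarity requires all roots to lie outside the unit circle, i.e. |z| > 1 for every root.
Set 1 + (0.056) z + (-1.162) z^2 = 0, i.e. a z^2 + b z + c = 0 with a = -1.162, b = 0.056, c = 1.
Discriminant D = b^2 - 4ac = (0.056)^2 - 4*(-1.162)*1 = 0.003136 - (-4.648) = 4.651136.
D >= 0, so the roots are real: z = (-b +/- sqrt(D)) / (2a) = (-0.056 +/- 2.156649) / (-2.324).
  z_1 = (-0.056 + 2.156649) / (-2.324) = -0.9039,   |z_1| = 0.9039.
  z_2 = (-0.056 - 2.156649) / (-2.324) = 0.9521,   |z_2| = 0.9521.
Moduli of all roots: 0.9039, 0.9521.
All moduli strictly greater than 1? No.
Verdict: Not stationary.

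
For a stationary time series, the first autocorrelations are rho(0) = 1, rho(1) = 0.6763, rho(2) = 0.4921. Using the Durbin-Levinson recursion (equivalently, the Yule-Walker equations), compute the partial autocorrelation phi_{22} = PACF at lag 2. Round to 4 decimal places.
\phi_{22} = 0.0640

The PACF at lag k is phi_{kk}, the last component of the solution
to the Yule-Walker system G_k phi = r_k where
  (G_k)_{ij} = rho(|i - j|), (r_k)_i = rho(i), i,j = 1..k.
Equivalently, Durbin-Levinson gives phi_{kk} iteratively:
  phi_{11} = rho(1)
  phi_{kk} = [rho(k) - sum_{j=1..k-1} phi_{k-1,j} rho(k-j)]
            / [1 - sum_{j=1..k-1} phi_{k-1,j} rho(j)],
  phi_{k,j} = phi_{k-1,j} - phi_{kk} phi_{k-1,k-j},  j = 1..k-1.
Step k = 1:
  phi_11 = rho(1) = 0.6763.
Step k = 2:
  phi_22 = [rho(2) - phi_11 rho(1)] / [1 - phi_11 rho(1)] = [0.4921 - (0.6763)(0.6763)] / [1 - (0.6763)(0.6763)]
         = 0.03471831 / 0.54261831 = 0.064.
Therefore phi_{22} = 0.0640.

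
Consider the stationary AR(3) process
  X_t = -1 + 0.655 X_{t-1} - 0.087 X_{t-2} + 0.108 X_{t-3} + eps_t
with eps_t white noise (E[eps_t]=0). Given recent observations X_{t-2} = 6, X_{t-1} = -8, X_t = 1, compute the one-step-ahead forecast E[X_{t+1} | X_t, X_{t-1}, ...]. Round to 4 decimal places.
E[X_{t+1} \mid \mathcal F_t] = 0.9990

For an AR(p) model X_t = c + sum_i phi_i X_{t-i} + eps_t, the
one-step-ahead conditional mean is
  E[X_{t+1} | X_t, ...] = c + sum_i phi_i X_{t+1-i}.
Substitute known values:
  E[X_{t+1} | ...] = -1 + (0.655) * (1) + (-0.087) * (-8) + (0.108) * (6)
                   = 0.9990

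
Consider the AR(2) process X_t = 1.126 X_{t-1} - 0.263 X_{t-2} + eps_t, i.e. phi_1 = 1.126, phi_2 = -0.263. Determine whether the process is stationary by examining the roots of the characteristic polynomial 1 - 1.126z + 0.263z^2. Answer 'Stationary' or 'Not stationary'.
\text{Stationary}

The AR(p) characteristic polynomial is P(z) = 1 - 1.126z + 0.263z^2.
Stationarity requires all roots to lie outside the unit circle, i.e. |z| > 1 for every root.
Set 1 + (-1.126) z + (0.263) z^2 = 0, i.e. a z^2 + b z + c = 0 with a = 0.263, b = -1.126, c = 1.
Discriminant D = b^2 - 4ac = (-1.126)^2 - 4*(0.263)*1 = 1.267876 - (1.052) = 0.215876.
D >= 0, so the roots are real: z = (-b +/- sqrt(D)) / (2a) = (1.126 +/- 0.464625) / (0.526).
  z_1 = (1.126 + 0.464625) / (0.526) = 3.024,   |z_1| = 3.024.
  z_2 = (1.126 - 0.464625) / (0.526) = 1.2574,   |z_2| = 1.2574.
Moduli of all roots: 3.0240, 1.2574.
All moduli strictly greater than 1? Yes.
Verdict: Stationary.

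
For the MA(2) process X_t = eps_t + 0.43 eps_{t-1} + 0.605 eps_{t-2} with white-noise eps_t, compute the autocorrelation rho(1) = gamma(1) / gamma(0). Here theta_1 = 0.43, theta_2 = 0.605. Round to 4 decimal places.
\rho(1) = 0.4450

For an MA(q) process with theta_0 = 1, the autocovariance is
  gamma(k) = sigma^2 * sum_{i=0..q-k} theta_i * theta_{i+k},
and rho(k) = gamma(k) / gamma(0). Sigma^2 cancels.
  numerator   = (1)*(0.43) + (0.43)*(0.605) = 0.69015.
  denominator = (1)^2 + (0.43)^2 + (0.605)^2 = 1.550925.
  rho(1) = 0.69015 / 1.550925 = 0.4450.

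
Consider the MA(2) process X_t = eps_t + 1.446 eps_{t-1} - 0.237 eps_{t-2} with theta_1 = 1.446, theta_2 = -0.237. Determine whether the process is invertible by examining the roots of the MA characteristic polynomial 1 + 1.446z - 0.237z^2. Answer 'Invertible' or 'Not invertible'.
\text{Not invertible}

The MA(q) characteristic polynomial is P(z) = 1 + 1.446z - 0.237z^2.
Invertibility requires all roots to lie outside the unit circle, i.e. |z| > 1 for every root.
Set 1 + (1.446) z + (-0.237) z^2 = 0, i.e. a z^2 + b z + c = 0 with a = -0.237, b = 1.446, c = 1.
Discriminant D = b^2 - 4ac = (1.446)^2 - 4*(-0.237)*1 = 2.090916 - (-0.948) = 3.038916.
D >= 0, so the roots are real: z = (-b +/- sqrt(D)) / (2a) = (-1.446 +/- 1.743249) / (-0.474).
  z_1 = (-1.446 + 1.743249) / (-0.474) = -0.6271,   |z_1| = 0.6271.
  z_2 = (-1.446 - 1.743249) / (-0.474) = 6.7284,   |z_2| = 6.7284.
Moduli of all roots: 0.6271, 6.7284.
All moduli strictly greater than 1? No.
Verdict: Not invertible.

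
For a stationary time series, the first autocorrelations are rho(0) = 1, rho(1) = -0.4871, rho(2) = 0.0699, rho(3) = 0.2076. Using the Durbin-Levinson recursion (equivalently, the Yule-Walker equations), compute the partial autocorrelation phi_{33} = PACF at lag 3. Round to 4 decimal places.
\phi_{33} = 0.1959

The PACF at lag k is phi_{kk}, the last component of the solution
to the Yule-Walker system G_k phi = r_k where
  (G_k)_{ij} = rho(|i - j|), (r_k)_i = rho(i), i,j = 1..k.
Equivalently, Durbin-Levinson gives phi_{kk} iteratively:
  phi_{11} = rho(1)
  phi_{kk} = [rho(k) - sum_{j=1..k-1} phi_{k-1,j} rho(k-j)]
            / [1 - sum_{j=1..k-1} phi_{k-1,j} rho(j)],
  phi_{k,j} = phi_{k-1,j} - phi_{kk} phi_{k-1,k-j},  j = 1..k-1.
Step k = 1:
  phi_11 = rho(1) = -0.4871.
Step k = 2:
  phi_22 = [rho(2) - phi_11 rho(1)] / [1 - phi_11 rho(1)] = [0.0699 - (-0.4871)(-0.4871)] / [1 - (-0.4871)(-0.4871)]
         = -0.16736641 / 0.76273359 = -0.21943.
  Update: phi_21 = phi_11 - phi_22 phi_11 = -0.4871 - (-0.21943)(-0.4871) = -0.593984.
Step k = 3:
  phi_33 = [rho(3) - phi_21 rho(2) - phi_22 rho(1)] / [1 - phi_21 rho(1) - phi_22 rho(2)]
    numerator   = 0.2076 - (-0.593984)(0.0699) - (-0.21943)(-0.4871) = 0.14223528
    denominator = 1 - (-0.593984)(-0.4871) - (-0.21943)(0.0699) = 0.72600843
  phi_33 = 0.14223528 / 0.72600843 = 0.1959.
Therefore phi_{33} = 0.1959.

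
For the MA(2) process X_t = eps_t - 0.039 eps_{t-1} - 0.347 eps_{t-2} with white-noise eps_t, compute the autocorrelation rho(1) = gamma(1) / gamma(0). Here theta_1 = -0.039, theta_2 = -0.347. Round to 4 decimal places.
\rho(1) = -0.0227

For an MA(q) process with theta_0 = 1, the autocovariance is
  gamma(k) = sigma^2 * sum_{i=0..q-k} theta_i * theta_{i+k},
and rho(k) = gamma(k) / gamma(0). Sigma^2 cancels.
  numerator   = (1)*(-0.039) + (-0.039)*(-0.347) = -0.025467.
  denominator = (1)^2 + (-0.039)^2 + (-0.347)^2 = 1.12193.
  rho(1) = -0.025467 / 1.12193 = -0.0227.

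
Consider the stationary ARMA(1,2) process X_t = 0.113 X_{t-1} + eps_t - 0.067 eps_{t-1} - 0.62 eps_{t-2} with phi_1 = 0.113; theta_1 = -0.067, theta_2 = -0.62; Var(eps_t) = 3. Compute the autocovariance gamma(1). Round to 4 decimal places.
\gamma(1) = 0.1830

Multiply the model equation by X_{t-k} and take expectations. With theta_0 = psi_0 = 1 and psi_j the MA(infinity) weights, this gives
  gamma(k) - sum_i phi_i gamma(k-i) = c_k,
  c_k = sigma^2 * sum_{j=k..q} theta_j psi_{j-k}   (c_k = 0 for k > q),
using gamma(-m) = gamma(m).
psi-weights needed (psi_j = theta_j + sum_i phi_i psi_{j-i}):
  psi_1 = theta_1 + phi_1 = -0.067 + (0.113) = 0.046
  psi_2 = theta_2 + phi_1 psi_1 = -0.62 + (0.113)(0.046) = -0.614802
Right-hand sides:
  c_0 = sigma^2 (1 + theta_1 psi_1 + theta_2 psi_2) = 3 * (1 + (-0.067)(0.046) + (-0.62)(-0.614802)) = 3 * 1.378095 = 4.134286
  c_1 = sigma^2 (theta_1 + theta_2 psi_1) = 3 * (-0.067 + (-0.62)(0.046)) = -0.28656
  c_2 = sigma^2 theta_2 = 3 * (-0.62) = -1.86
Equations for k = 0 and k = 1 (AR order 1):
  gamma(0) = phi_1 gamma(1) + c_0
  gamma(1) = phi_1 gamma(0) + c_1
Substituting the second into the first: gamma(0) (1 - phi_1^2) = c_0 + phi_1 c_1, so
  gamma(0) = (c_0 + phi_1 c_1) / (1 - phi_1^2) = (4.134286 + (0.113)(-0.28656)) / (1 - (0.113)^2) = 4.101904 / 0.987231 = 4.154959.
  gamma(1) = phi_1 gamma(0) + c_1 = (0.113)(4.154959) + (-0.28656) = 0.18295.
Therefore gamma(1) = 0.1830 (to 4 decimal places).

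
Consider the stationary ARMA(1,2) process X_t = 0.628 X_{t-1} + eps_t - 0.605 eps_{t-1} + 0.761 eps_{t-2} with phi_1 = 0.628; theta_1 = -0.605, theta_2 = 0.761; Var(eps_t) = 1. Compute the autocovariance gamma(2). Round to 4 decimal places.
\gamma(2) = 1.1782

Multiply the model equation by X_{t-k} and take expectations. With theta_0 = psi_0 = 1 and psi_j the MA(infinity) weights, this gives
  gamma(k) - sum_i phi_i gamma(k-i) = c_k,
  c_k = sigma^2 * sum_{j=k..q} theta_j psi_{j-k}   (c_k = 0 for k > q),
using gamma(-m) = gamma(m).
psi-weights needed (psi_j = theta_j + sum_i phi_i psi_{j-i}):
  psi_1 = theta_1 + phi_1 = -0.605 + (0.628) = 0.023
  psi_2 = theta_2 + phi_1 psi_1 = 0.761 + (0.628)(0.023) = 0.775444
Right-hand sides:
  c_0 = sigma^2 (1 + theta_1 psi_1 + theta_2 psi_2) = 1 * (1 + (-0.605)(0.023) + (0.761)(0.775444)) = 1 * 1.576198 = 1.576198
  c_1 = sigma^2 (theta_1 + theta_2 psi_1) = 1 * (-0.605 + (0.761)(0.023)) = -0.587497
  c_2 = sigma^2 theta_2 = 1 * (0.761) = 0.761
Equations for k = 0 and k = 1 (AR order 1):
  gamma(0) = phi_1 gamma(1) + c_0
  gamma(1) = phi_1 gamma(0) + c_1
Substituting the second into the first: gamma(0) (1 - phi_1^2) = c_0 + phi_1 c_1, so
  gamma(0) = (c_0 + phi_1 c_1) / (1 - phi_1^2) = (1.576198 + (0.628)(-0.587497)) / (1 - (0.628)^2) = 1.20725 / 0.605616 = 1.993424.
  gamma(1) = phi_1 gamma(0) + c_1 = (0.628)(1.993424) + (-0.587497) = 0.664374.
For k = 2: gamma(2) = phi_1 gamma(1) + c_2
  = (0.628)(0.664374) + (0.761) = 1.178227.
Therefore gamma(2) = 1.1782 (to 4 decimal places).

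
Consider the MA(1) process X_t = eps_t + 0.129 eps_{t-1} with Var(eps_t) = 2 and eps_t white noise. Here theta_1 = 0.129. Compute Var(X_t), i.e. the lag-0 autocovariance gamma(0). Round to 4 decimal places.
\gamma(0) = 2.0333

For an MA(q) process X_t = eps_t + sum_i theta_i eps_{t-i} with
Var(eps_t) = sigma^2, the variance is
  gamma(0) = sigma^2 * (1 + sum_i theta_i^2).
  sum_i theta_i^2 = (0.129)^2 = 0.016641.
  gamma(0) = 2 * (1 + 0.016641) = 2 * 1.016641 = 2.033282, which rounds to 2.0333.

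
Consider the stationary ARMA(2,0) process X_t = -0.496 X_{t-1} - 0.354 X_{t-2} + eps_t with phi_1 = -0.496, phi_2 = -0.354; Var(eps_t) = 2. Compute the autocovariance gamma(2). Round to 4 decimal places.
\gamma(2) = -0.4550

Multiply the model equation by X_{t-k} and take expectations. With theta_0 = psi_0 = 1 and psi_j the MA(infinity) weights, this gives
  gamma(k) - sum_i phi_i gamma(k-i) = c_k,
  c_k = sigma^2 * sum_{j=k..q} theta_j psi_{j-k}   (c_k = 0 for k > q),
using gamma(-m) = gamma(m).
Pure AR (q = 0): c_0 = sigma^2 = 2, c_k = 0 for k >= 1.
Equations for k = 0, 1, 2 (AR order 2, c_2 = 0):
  (E0) gamma(0) = phi_1 gamma(1) + phi_2 gamma(2) + c_0
  (E1) gamma(1) = phi_1 gamma(0) + phi_2 gamma(1) + c_1
  (E2) gamma(2) = phi_1 gamma(1) + phi_2 gamma(0)
From (E1): gamma(1) = A gamma(0) + B with
  A = phi_1 / (1 - phi_2) = -0.496 / 1.354 = -0.366322,   B = c_1 / (1 - phi_2) = 0 / 1.354 = 0.
Insert (E2) into (E0): gamma(0) (1 - phi_2^2) = phi_1 (1 + phi_2) gamma(1) + c_0.
  phi_1 (1 + phi_2) = (-0.496)(0.646) = -0.320416,   1 - phi_2^2 = 0.874684.
Replace gamma(1) by A gamma(0) + B and collect gamma(0):
  gamma(0) [0.874684 - (-0.320416)(-0.366322)] = c_0 = 2
  gamma(0) * 0.757309 = 2
  gamma(0) = 2 / 0.757309 = 2.640931.
  gamma(1) = A gamma(0) = (-0.366322)(2.640931) = -0.967431.
  gamma(2) = phi_1 gamma(1) + phi_2 gamma(0) = (-0.496)(-0.967431) + (-0.354)(2.640931) = -0.455044.
Therefore gamma(2) = -0.4550 (to 4 decimal places).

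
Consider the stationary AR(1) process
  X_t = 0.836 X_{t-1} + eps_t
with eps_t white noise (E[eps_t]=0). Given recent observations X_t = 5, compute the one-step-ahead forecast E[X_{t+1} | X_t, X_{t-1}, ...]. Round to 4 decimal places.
E[X_{t+1} \mid \mathcal F_t] = 4.1800

For an AR(p) model X_t = c + sum_i phi_i X_{t-i} + eps_t, the
one-step-ahead conditional mean is
  E[X_{t+1} | X_t, ...] = c + sum_i phi_i X_{t+1-i}.
Substitute known values:
  E[X_{t+1} | ...] = (0.836) * (5)
                   = 4.1800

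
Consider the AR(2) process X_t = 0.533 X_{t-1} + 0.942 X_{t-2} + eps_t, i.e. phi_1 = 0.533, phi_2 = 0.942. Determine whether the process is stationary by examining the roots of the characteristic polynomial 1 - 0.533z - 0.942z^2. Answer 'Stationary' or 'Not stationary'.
\text{Not stationary}

The AR(p) characteristic polynomial is P(z) = 1 - 0.533z - 0.942z^2.
Stationarity requires all roots to lie outside the unit circle, i.e. |z| > 1 for every root.
Set 1 + (-0.533) z + (-0.942) z^2 = 0, i.e. a z^2 + b z + c = 0 with a = -0.942, b = -0.533, c = 1.
Discriminant D = b^2 - 4ac = (-0.533)^2 - 4*(-0.942)*1 = 0.284089 - (-3.768) = 4.052089.
D >= 0, so the roots are real: z = (-b +/- sqrt(D)) / (2a) = (0.533 +/- 2.01298) / (-1.884).
  z_1 = (0.533 + 2.01298) / (-1.884) = -1.3514,   |z_1| = 1.3514.
  z_2 = (0.533 - 2.01298) / (-1.884) = 0.7856,   |z_2| = 0.7856.
Moduli of all roots: 1.3514, 0.7856.
All moduli strictly greater than 1? No.
Verdict: Not stationary.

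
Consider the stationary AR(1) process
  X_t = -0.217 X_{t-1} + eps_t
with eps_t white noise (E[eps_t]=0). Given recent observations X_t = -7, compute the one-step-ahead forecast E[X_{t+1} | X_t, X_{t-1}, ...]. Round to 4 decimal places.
E[X_{t+1} \mid \mathcal F_t] = 1.5190

For an AR(p) model X_t = c + sum_i phi_i X_{t-i} + eps_t, the
one-step-ahead conditional mean is
  E[X_{t+1} | X_t, ...] = c + sum_i phi_i X_{t+1-i}.
Substitute known values:
  E[X_{t+1} | ...] = (-0.217) * (-7)
                   = 1.5190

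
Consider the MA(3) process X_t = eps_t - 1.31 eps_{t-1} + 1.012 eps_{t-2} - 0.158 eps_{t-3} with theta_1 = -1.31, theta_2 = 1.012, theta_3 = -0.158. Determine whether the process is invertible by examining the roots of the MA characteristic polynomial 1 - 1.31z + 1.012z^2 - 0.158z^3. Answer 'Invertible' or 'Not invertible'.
\text{Invertible}

The MA(q) characteristic polynomial is P(z) = 1 - 1.31z + 1.012z^2 - 0.158z^3.
Invertibility requires all roots to lie outside the unit circle, i.e. |z| > 1 for every root.
Degree 3: look for a simple real root z0 first, then factor out (1 - z/z0) and solve the remaining quadratic.
Testing z0 = 5: P(5) = 1 + (-1.31)(5) + (1.012)(5)^2 + (-0.158)(5)^3
  = 1 + (-6.55) + (25.3) + (-19.75) = 0.  So z_0 = 5 is a root, |z_0| = 5.
Divide out the factor (1 - 0.2 z) = (1 - z/z0) (since 1/z0 = 0.2):
  P(z) = (1 - 0.2 z)(1 + (-1.11) z + (0.79) z^2)
  [check: z-coef -1.11 - (0.2) = -1.31; z^2-coef 0.79 - (0.2)(-1.11) = 1.012; z^3-coef -(0.2)(0.79) = -0.158.]
Remaining roots from the quadratic factor 1 + (-1.11) z + (0.79) z^2:
  Set 1 + (-1.11) z + (0.79) z^2 = 0, i.e. a z^2 + b z + c = 0 with a = 0.79, b = -1.11, c = 1.
  Discriminant D = b^2 - 4ac = (-1.11)^2 - 4*(0.79)*1 = 1.2321 - (3.16) = -1.9279.
  D < 0, so the roots are the complex-conjugate pair z = (-b +/- i sqrt(-D)) / (2a) = 0.7025 +/- 0.8788i.
  For a conjugate pair |z|^2 = z * conj(z) = (product of roots) = c/a = 1/(0.79) = 1.265823, so |z| = sqrt(1.265823) = 1.1251 for both roots.
Moduli of all roots: 5.0000, 1.1251, 1.1251.
All moduli strictly greater than 1? Yes.
Verdict: Invertible.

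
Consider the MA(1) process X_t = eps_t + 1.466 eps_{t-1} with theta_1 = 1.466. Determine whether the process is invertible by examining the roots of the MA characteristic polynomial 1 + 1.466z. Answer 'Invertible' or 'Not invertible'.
\text{Not invertible}

The MA(q) characteristic polynomial is P(z) = 1 + 1.466z.
Invertibility requires all roots to lie outside the unit circle, i.e. |z| > 1 for every root.
This is linear in z: 1 + (1.466) z = 0  =>  z = -1/(1.466) = -0.682128,  |z| = 0.682128.
Moduli of all roots: 0.6821.
All moduli strictly greater than 1? No.
Verdict: Not invertible.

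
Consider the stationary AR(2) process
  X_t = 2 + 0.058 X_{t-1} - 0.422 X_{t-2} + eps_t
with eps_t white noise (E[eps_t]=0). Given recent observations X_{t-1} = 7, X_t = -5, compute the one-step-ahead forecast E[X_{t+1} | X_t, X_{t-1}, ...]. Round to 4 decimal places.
E[X_{t+1} \mid \mathcal F_t] = -1.2440

For an AR(p) model X_t = c + sum_i phi_i X_{t-i} + eps_t, the
one-step-ahead conditional mean is
  E[X_{t+1} | X_t, ...] = c + sum_i phi_i X_{t+1-i}.
Substitute known values:
  E[X_{t+1} | ...] = 2 + (0.058) * (-5) + (-0.422) * (7)
                   = -1.2440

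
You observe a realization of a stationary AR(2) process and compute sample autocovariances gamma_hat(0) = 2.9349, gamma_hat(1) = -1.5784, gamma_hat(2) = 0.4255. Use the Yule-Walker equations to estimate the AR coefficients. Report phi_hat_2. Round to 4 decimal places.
\hat\phi_{2} = -0.2030

The Yule-Walker equations for an AR(p) process read, in matrix form,
  Gamma_p phi = r_p,   with   (Gamma_p)_{ij} = gamma(|i - j|),
                       (r_p)_i = gamma(i),   i,j = 1..p.
Substitute the sample gammas (Toeplitz matrix and right-hand side of size 2):
  Gamma_p = [[2.9349, -1.5784], [-1.5784, 2.9349]]
  r_p     = [-1.5784, 0.4255]
Written out:
  2.9349 phi_1 - 1.5784 phi_2 = -1.5784
  -1.5784 phi_1 + 2.9349 phi_2 = 0.4255
Solve by Cramer's rule:
  det = gamma(0)^2 - gamma(1)^2 = (2.9349)^2 - (-1.5784)^2 = 8.61363801 - 2.49134656 = 6.12229145
  phi_hat_1 = [gamma(1) gamma(0) - gamma(1) gamma(2)] / det = [(-1.5784)(2.9349) - (-1.5784)(0.4255)] / 6.12229145 = -3.96083696 / 6.12229145 = -0.647
  phi_hat_2 = [gamma(0) gamma(2) - gamma(1)^2] / det = [(2.9349)(0.4255) - (-1.5784)^2] / 6.12229145 = -1.24254661 / 6.12229145 = -0.203
So phi_hat = [-0.6470, -0.2030].
Therefore phi_hat_2 = -0.2030.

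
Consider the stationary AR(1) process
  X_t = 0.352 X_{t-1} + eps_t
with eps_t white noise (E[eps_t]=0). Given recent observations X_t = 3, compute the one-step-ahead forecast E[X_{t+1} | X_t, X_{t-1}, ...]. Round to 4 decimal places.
E[X_{t+1} \mid \mathcal F_t] = 1.0560

For an AR(p) model X_t = c + sum_i phi_i X_{t-i} + eps_t, the
one-step-ahead conditional mean is
  E[X_{t+1} | X_t, ...] = c + sum_i phi_i X_{t+1-i}.
Substitute known values:
  E[X_{t+1} | ...] = (0.352) * (3)
                   = 1.0560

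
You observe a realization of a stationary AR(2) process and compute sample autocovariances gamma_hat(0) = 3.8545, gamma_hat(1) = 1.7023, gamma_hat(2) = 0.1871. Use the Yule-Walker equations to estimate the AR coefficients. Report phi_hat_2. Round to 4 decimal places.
\hat\phi_{2} = -0.1820

The Yule-Walker equations for an AR(p) process read, in matrix form,
  Gamma_p phi = r_p,   with   (Gamma_p)_{ij} = gamma(|i - j|),
                       (r_p)_i = gamma(i),   i,j = 1..p.
Substitute the sample gammas (Toeplitz matrix and right-hand side of size 2):
  Gamma_p = [[3.8545, 1.7023], [1.7023, 3.8545]]
  r_p     = [1.7023, 0.1871]
Written out:
  3.8545 phi_1 + 1.7023 phi_2 = 1.7023
  1.7023 phi_1 + 3.8545 phi_2 = 0.1871
Solve by Cramer's rule:
  det = gamma(0)^2 - gamma(1)^2 = (3.8545)^2 - (1.7023)^2 = 14.85717025 - 2.89782529 = 11.95934496
  phi_hat_1 = [gamma(1) gamma(0) - gamma(1) gamma(2)] / det = [(1.7023)(3.8545) - (1.7023)(0.1871)] / 11.95934496 = 6.24301502 / 11.95934496 = 0.522
  phi_hat_2 = [gamma(0) gamma(2) - gamma(1)^2] / det = [(3.8545)(0.1871) - (1.7023)^2] / 11.95934496 = -2.17664834 / 11.95934496 = -0.182
So phi_hat = [0.5220, -0.1820].
Therefore phi_hat_2 = -0.1820.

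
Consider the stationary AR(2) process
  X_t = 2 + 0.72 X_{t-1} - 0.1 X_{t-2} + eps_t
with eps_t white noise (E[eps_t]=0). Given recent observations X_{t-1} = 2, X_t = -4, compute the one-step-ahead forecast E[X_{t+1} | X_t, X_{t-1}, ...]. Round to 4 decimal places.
E[X_{t+1} \mid \mathcal F_t] = -1.0800

For an AR(p) model X_t = c + sum_i phi_i X_{t-i} + eps_t, the
one-step-ahead conditional mean is
  E[X_{t+1} | X_t, ...] = c + sum_i phi_i X_{t+1-i}.
Substitute known values:
  E[X_{t+1} | ...] = 2 + (0.72) * (-4) + (-0.1) * (2)
                   = -1.0800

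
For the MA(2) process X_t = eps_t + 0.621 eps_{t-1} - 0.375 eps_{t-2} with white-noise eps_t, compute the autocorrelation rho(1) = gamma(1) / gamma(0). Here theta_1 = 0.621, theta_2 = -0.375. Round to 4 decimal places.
\rho(1) = 0.2543

For an MA(q) process with theta_0 = 1, the autocovariance is
  gamma(k) = sigma^2 * sum_{i=0..q-k} theta_i * theta_{i+k},
and rho(k) = gamma(k) / gamma(0). Sigma^2 cancels.
  numerator   = (1)*(0.621) + (0.621)*(-0.375) = 0.388125.
  denominator = (1)^2 + (0.621)^2 + (-0.375)^2 = 1.526266.
  rho(1) = 0.388125 / 1.526266 = 0.2543.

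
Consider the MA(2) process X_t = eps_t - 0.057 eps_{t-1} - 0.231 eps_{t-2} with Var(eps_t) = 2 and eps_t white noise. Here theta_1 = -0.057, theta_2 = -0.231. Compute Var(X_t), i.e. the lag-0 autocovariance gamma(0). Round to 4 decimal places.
\gamma(0) = 2.1132

For an MA(q) process X_t = eps_t + sum_i theta_i eps_{t-i} with
Var(eps_t) = sigma^2, the variance is
  gamma(0) = sigma^2 * (1 + sum_i theta_i^2).
  sum_i theta_i^2 = (-0.057)^2 + (-0.231)^2 = 0.003249 + 0.053361 = 0.05661.
  gamma(0) = 2 * (1 + 0.05661) = 2 * 1.05661 = 2.11322, which rounds to 2.1132.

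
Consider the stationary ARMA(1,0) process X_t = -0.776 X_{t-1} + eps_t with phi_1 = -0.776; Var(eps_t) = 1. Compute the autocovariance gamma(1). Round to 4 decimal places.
\gamma(1) = -1.9506

Multiply the model equation by X_{t-k} and take expectations. With theta_0 = psi_0 = 1 and psi_j the MA(infinity) weights, this gives
  gamma(k) - sum_i phi_i gamma(k-i) = c_k,
  c_k = sigma^2 * sum_{j=k..q} theta_j psi_{j-k}   (c_k = 0 for k > q),
using gamma(-m) = gamma(m).
Pure AR (q = 0): c_0 = sigma^2 = 1, c_k = 0 for k >= 1.
Equations for k = 0 and k = 1 (AR order 1):
  gamma(0) = phi_1 gamma(1) + c_0
  gamma(1) = phi_1 gamma(0) + c_1
Substituting the second into the first: gamma(0) (1 - phi_1^2) = c_0 + phi_1 c_1, so
  gamma(0) = c_0 / (1 - phi_1^2) = 1 / (1 - (-0.776)^2) = 1 / 0.397824 = 2.513674.
  gamma(1) = phi_1 gamma(0) = (-0.776)(2.513674) = -1.950611.
Therefore gamma(1) = -1.9506 (to 4 decimal places).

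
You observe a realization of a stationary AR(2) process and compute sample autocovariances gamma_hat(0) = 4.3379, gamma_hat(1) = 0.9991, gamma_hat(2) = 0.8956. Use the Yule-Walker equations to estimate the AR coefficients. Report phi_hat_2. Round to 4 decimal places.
\hat\phi_{2} = 0.1620

The Yule-Walker equations for an AR(p) process read, in matrix form,
  Gamma_p phi = r_p,   with   (Gamma_p)_{ij} = gamma(|i - j|),
                       (r_p)_i = gamma(i),   i,j = 1..p.
Substitute the sample gammas (Toeplitz matrix and right-hand side of size 2):
  Gamma_p = [[4.3379, 0.9991], [0.9991, 4.3379]]
  r_p     = [0.9991, 0.8956]
Written out:
  4.3379 phi_1 + 0.9991 phi_2 = 0.9991
  0.9991 phi_1 + 4.3379 phi_2 = 0.8956
Solve by Cramer's rule:
  det = gamma(0)^2 - gamma(1)^2 = (4.3379)^2 - (0.9991)^2 = 18.81737641 - 0.99820081 = 17.8191756
  phi_hat_1 = [gamma(1) gamma(0) - gamma(1) gamma(2)] / det = [(0.9991)(4.3379) - (0.9991)(0.8956)] / 17.8191756 = 3.43920193 / 17.8191756 = 0.193
  phi_hat_2 = [gamma(0) gamma(2) - gamma(1)^2] / det = [(4.3379)(0.8956) - (0.9991)^2] / 17.8191756 = 2.88682243 / 17.8191756 = 0.162
So phi_hat = [0.1930, 0.1620].
Therefore phi_hat_2 = 0.1620.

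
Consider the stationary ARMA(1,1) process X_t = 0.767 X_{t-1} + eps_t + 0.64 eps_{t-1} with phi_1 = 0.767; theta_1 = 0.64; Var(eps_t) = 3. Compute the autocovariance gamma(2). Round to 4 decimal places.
\gamma(2) = 11.7236

Multiply the model equation by X_{t-k} and take expectations. With theta_0 = psi_0 = 1 and psi_j the MA(infinity) weights, this gives
  gamma(k) - sum_i phi_i gamma(k-i) = c_k,
  c_k = sigma^2 * sum_{j=k..q} theta_j psi_{j-k}   (c_k = 0 for k > q),
using gamma(-m) = gamma(m).
psi-weights needed (psi_j = theta_j + sum_i phi_i psi_{j-i}):
  psi_1 = theta_1 + phi_1 = 0.64 + (0.767) = 1.407
Right-hand sides:
  c_0 = sigma^2 (1 + theta_1 psi_1) = 3 * (1 + (0.64)(1.407)) = 3 * 1.90048 = 5.70144
  c_1 = sigma^2 theta_1 = 3 * (0.64) = 1.92
  c_2 = 0
Equations for k = 0 and k = 1 (AR order 1):
  gamma(0) = phi_1 gamma(1) + c_0
  gamma(1) = phi_1 gamma(0) + c_1
Substituting the second into the first: gamma(0) (1 - phi_1^2) = c_0 + phi_1 c_1, so
  gamma(0) = (c_0 + phi_1 c_1) / (1 - phi_1^2) = (5.70144 + (0.767)(1.92)) / (1 - (0.767)^2) = 7.17408 / 0.411711 = 17.425038.
  gamma(1) = phi_1 gamma(0) + c_1 = (0.767)(17.425038) + (1.92) = 15.285004.
For k = 2 (> q): gamma(2) = phi_1 gamma(1) = (0.767)(15.285004) = 11.723598.
Therefore gamma(2) = 11.7236 (to 4 decimal places).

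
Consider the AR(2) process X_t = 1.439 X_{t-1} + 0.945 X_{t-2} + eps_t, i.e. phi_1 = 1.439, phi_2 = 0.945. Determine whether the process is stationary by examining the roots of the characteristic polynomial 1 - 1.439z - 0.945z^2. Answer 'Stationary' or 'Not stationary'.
\text{Not stationary}

The AR(p) characteristic polynomial is P(z) = 1 - 1.439z - 0.945z^2.
Stationarity requires all roots to lie outside the unit circle, i.e. |z| > 1 for every root.
Set 1 + (-1.439) z + (-0.945) z^2 = 0, i.e. a z^2 + b z + c = 0 with a = -0.945, b = -1.439, c = 1.
Discriminant D = b^2 - 4ac = (-1.439)^2 - 4*(-0.945)*1 = 2.070721 - (-3.78) = 5.850721.
D >= 0, so the roots are real: z = (-b +/- sqrt(D)) / (2a) = (1.439 +/- 2.418826) / (-1.89).
  z_1 = (1.439 + 2.418826) / (-1.89) = -2.0412,   |z_1| = 2.0412.
  z_2 = (1.439 - 2.418826) / (-1.89) = 0.5184,   |z_2| = 0.5184.
Moduli of all roots: 2.0412, 0.5184.
All moduli strictly greater than 1? No.
Verdict: Not stationary.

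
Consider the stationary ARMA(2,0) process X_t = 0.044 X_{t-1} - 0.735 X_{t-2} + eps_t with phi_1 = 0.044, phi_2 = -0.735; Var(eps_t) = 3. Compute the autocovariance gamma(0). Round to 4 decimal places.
\gamma(0) = 6.5291

Multiply the model equation by X_{t-k} and take expectations. With theta_0 = psi_0 = 1 and psi_j the MA(infinity) weights, this gives
  gamma(k) - sum_i phi_i gamma(k-i) = c_k,
  c_k = sigma^2 * sum_{j=k..q} theta_j psi_{j-k}   (c_k = 0 for k > q),
using gamma(-m) = gamma(m).
Pure AR (q = 0): c_0 = sigma^2 = 3, c_k = 0 for k >= 1.
Equations for k = 0, 1, 2 (AR order 2, c_2 = 0):
  (E0) gamma(0) = phi_1 gamma(1) + phi_2 gamma(2) + c_0
  (E1) gamma(1) = phi_1 gamma(0) + phi_2 gamma(1) + c_1
  (E2) gamma(2) = phi_1 gamma(1) + phi_2 gamma(0)
From (E1): gamma(1) = A gamma(0) + B with
  A = phi_1 / (1 - phi_2) = 0.044 / 1.735 = 0.02536,   B = c_1 / (1 - phi_2) = 0 / 1.735 = 0.
Insert (E2) into (E0): gamma(0) (1 - phi_2^2) = phi_1 (1 + phi_2) gamma(1) + c_0.
  phi_1 (1 + phi_2) = (0.044)(0.265) = 0.01166,   1 - phi_2^2 = 0.459775.
Replace gamma(1) by A gamma(0) + B and collect gamma(0):
  gamma(0) [0.459775 - (0.01166)(0.02536)] = c_0 = 3
  gamma(0) * 0.459479 = 3
  gamma(0) = 3 / 0.459479 = 6.52913.
Therefore gamma(0) = 6.5291 (to 4 decimal places).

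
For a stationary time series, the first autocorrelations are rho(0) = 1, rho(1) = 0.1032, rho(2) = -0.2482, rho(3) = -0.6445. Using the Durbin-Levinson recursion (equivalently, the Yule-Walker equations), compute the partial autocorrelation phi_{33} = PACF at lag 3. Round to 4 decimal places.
\phi_{33} = -0.6349

The PACF at lag k is phi_{kk}, the last component of the solution
to the Yule-Walker system G_k phi = r_k where
  (G_k)_{ij} = rho(|i - j|), (r_k)_i = rho(i), i,j = 1..k.
Equivalently, Durbin-Levinson gives phi_{kk} iteratively:
  phi_{11} = rho(1)
  phi_{kk} = [rho(k) - sum_{j=1..k-1} phi_{k-1,j} rho(k-j)]
            / [1 - sum_{j=1..k-1} phi_{k-1,j} rho(j)],
  phi_{k,j} = phi_{k-1,j} - phi_{kk} phi_{k-1,k-j},  j = 1..k-1.
Step k = 1:
  phi_11 = rho(1) = 0.1032.
Step k = 2:
  phi_22 = [rho(2) - phi_11 rho(1)] / [1 - phi_11 rho(1)] = [-0.2482 - (0.1032)(0.1032)] / [1 - (0.1032)(0.1032)]
         = -0.25885024 / 0.98934976 = -0.261637.
  Update: phi_21 = phi_11 - phi_22 phi_11 = 0.1032 - (-0.261637)(0.1032) = 0.130201.
Step k = 3:
  phi_33 = [rho(3) - phi_21 rho(2) - phi_22 rho(1)] / [1 - phi_21 rho(1) - phi_22 rho(2)]
    numerator   = -0.6445 - (0.130201)(-0.2482) - (-0.261637)(0.1032) = -0.58518322
    denominator = 1 - (0.130201)(0.1032) - (-0.261637)(-0.2482) = 0.92162503
  phi_33 = -0.58518322 / 0.92162503 = -0.6349.
Therefore phi_{33} = -0.6349.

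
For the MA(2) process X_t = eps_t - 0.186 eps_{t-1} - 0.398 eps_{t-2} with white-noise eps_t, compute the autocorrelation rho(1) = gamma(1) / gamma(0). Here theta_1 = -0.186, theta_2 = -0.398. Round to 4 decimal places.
\rho(1) = -0.0939

For an MA(q) process with theta_0 = 1, the autocovariance is
  gamma(k) = sigma^2 * sum_{i=0..q-k} theta_i * theta_{i+k},
and rho(k) = gamma(k) / gamma(0). Sigma^2 cancels.
  numerator   = (1)*(-0.186) + (-0.186)*(-0.398) = -0.111972.
  denominator = (1)^2 + (-0.186)^2 + (-0.398)^2 = 1.193.
  rho(1) = -0.111972 / 1.193 = -0.0939.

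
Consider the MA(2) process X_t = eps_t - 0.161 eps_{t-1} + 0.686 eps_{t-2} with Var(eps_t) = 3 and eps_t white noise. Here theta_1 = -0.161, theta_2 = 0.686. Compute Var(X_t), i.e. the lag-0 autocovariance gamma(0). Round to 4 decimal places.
\gamma(0) = 4.4896

For an MA(q) process X_t = eps_t + sum_i theta_i eps_{t-i} with
Var(eps_t) = sigma^2, the variance is
  gamma(0) = sigma^2 * (1 + sum_i theta_i^2).
  sum_i theta_i^2 = (-0.161)^2 + (0.686)^2 = 0.025921 + 0.470596 = 0.496517.
  gamma(0) = 3 * (1 + 0.496517) = 3 * 1.496517 = 4.489551, which rounds to 4.4896.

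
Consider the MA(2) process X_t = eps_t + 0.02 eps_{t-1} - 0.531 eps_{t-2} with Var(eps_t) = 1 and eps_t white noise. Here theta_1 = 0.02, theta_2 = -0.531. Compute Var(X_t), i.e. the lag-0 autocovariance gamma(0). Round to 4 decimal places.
\gamma(0) = 1.2824

For an MA(q) process X_t = eps_t + sum_i theta_i eps_{t-i} with
Var(eps_t) = sigma^2, the variance is
  gamma(0) = sigma^2 * (1 + sum_i theta_i^2).
  sum_i theta_i^2 = (0.02)^2 + (-0.531)^2 = 0.0004 + 0.281961 = 0.282361.
  gamma(0) = 1 * (1 + 0.282361) = 1 * 1.282361 = 1.282361, which rounds to 1.2824.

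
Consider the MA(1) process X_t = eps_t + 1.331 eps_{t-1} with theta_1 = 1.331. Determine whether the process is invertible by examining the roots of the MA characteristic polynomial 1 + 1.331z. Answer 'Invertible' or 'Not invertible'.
\text{Not invertible}

The MA(q) characteristic polynomial is P(z) = 1 + 1.331z.
Invertibility requires all roots to lie outside the unit circle, i.e. |z| > 1 for every root.
This is linear in z: 1 + (1.331) z = 0  =>  z = -1/(1.331) = -0.751315,  |z| = 0.751315.
Moduli of all roots: 0.7513.
All moduli strictly greater than 1? No.
Verdict: Not invertible.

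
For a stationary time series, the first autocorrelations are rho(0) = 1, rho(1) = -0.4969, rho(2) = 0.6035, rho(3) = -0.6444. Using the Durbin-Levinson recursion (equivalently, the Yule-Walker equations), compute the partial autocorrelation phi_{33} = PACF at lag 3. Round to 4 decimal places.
\phi_{33} = -0.4300

The PACF at lag k is phi_{kk}, the last component of the solution
to the Yule-Walker system G_k phi = r_k where
  (G_k)_{ij} = rho(|i - j|), (r_k)_i = rho(i), i,j = 1..k.
Equivalently, Durbin-Levinson gives phi_{kk} iteratively:
  phi_{11} = rho(1)
  phi_{kk} = [rho(k) - sum_{j=1..k-1} phi_{k-1,j} rho(k-j)]
            / [1 - sum_{j=1..k-1} phi_{k-1,j} rho(j)],
  phi_{k,j} = phi_{k-1,j} - phi_{kk} phi_{k-1,k-j},  j = 1..k-1.
Step k = 1:
  phi_11 = rho(1) = -0.4969.
Step k = 2:
  phi_22 = [rho(2) - phi_11 rho(1)] / [1 - phi_11 rho(1)] = [0.6035 - (-0.4969)(-0.4969)] / [1 - (-0.4969)(-0.4969)]
         = 0.35659039 / 0.75309039 = 0.473503.
  Update: phi_21 = phi_11 - phi_22 phi_11 = -0.4969 - (0.473503)(-0.4969) = -0.261616.
Step k = 3:
  phi_33 = [rho(3) - phi_21 rho(2) - phi_22 rho(1)] / [1 - phi_21 rho(1) - phi_22 rho(2)]
    numerator   = -0.6444 - (-0.261616)(0.6035) - (0.473503)(-0.4969) = -0.25123093
    denominator = 1 - (-0.261616)(-0.4969) - (0.473503)(0.6035) = 0.58424385
  phi_33 = -0.25123093 / 0.58424385 = -0.43.
Therefore phi_{33} = -0.4300.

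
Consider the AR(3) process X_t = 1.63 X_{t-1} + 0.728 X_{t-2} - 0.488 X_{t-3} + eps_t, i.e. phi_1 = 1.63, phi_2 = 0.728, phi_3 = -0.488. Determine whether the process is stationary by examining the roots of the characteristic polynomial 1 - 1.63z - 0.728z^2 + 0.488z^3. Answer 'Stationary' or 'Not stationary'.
\text{Not stationary}

The AR(p) characteristic polynomial is P(z) = 1 - 1.63z - 0.728z^2 + 0.488z^3.
Stationarity requires all roots to lie outside the unit circle, i.e. |z| > 1 for every root.
Degree 3: look for a simple real root z0 first, then factor out (1 - z/z0) and solve the remaining quadratic.
Testing z0 = 2.5: P(2.5) = 1 + (-1.63)(2.5) + (-0.728)(2.5)^2 + (0.488)(2.5)^3
  = 1 + (-4.075) + (-4.55) + (7.625) = 0.  So z_0 = 2.5 is a root, |z_0| = 2.5.
Divide out the factor (1 - 0.4 z) = (1 - z/z0) (since 1/z0 = 0.4):
  P(z) = (1 - 0.4 z)(1 + (-1.23) z + (-1.22) z^2)
  [check: z-coef -1.23 - (0.4) = -1.63; z^2-coef -1.22 - (0.4)(-1.23) = -0.728; z^3-coef -(0.4)(-1.22) = 0.488.]
Remaining roots from the quadratic factor 1 + (-1.23) z + (-1.22) z^2:
  Set 1 + (-1.23) z + (-1.22) z^2 = 0, i.e. a z^2 + b z + c = 0 with a = -1.22, b = -1.23, c = 1.
  Discriminant D = b^2 - 4ac = (-1.23)^2 - 4*(-1.22)*1 = 1.5129 - (-4.88) = 6.3929.
  D >= 0, so the roots are real: z = (-b +/- sqrt(D)) / (2a) = (1.23 +/- 2.528418) / (-2.44).
    z_1 = (1.23 + 2.528418) / (-2.44) = -1.5403,   |z_1| = 1.5403.
    z_2 = (1.23 - 2.528418) / (-2.44) = 0.5321,   |z_2| = 0.5321.
Moduli of all roots: 2.5000, 1.5403, 0.5321.
All moduli strictly greater than 1? No.
Verdict: Not stationary.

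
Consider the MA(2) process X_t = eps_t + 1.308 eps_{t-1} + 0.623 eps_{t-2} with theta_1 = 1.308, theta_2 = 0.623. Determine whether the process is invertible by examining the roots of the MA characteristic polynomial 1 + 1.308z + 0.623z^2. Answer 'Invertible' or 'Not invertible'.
\text{Invertible}

The MA(q) characteristic polynomial is P(z) = 1 + 1.308z + 0.623z^2.
Invertibility requires all roots to lie outside the unit circle, i.e. |z| > 1 for every root.
Set 1 + (1.308) z + (0.623) z^2 = 0, i.e. a z^2 + b z + c = 0 with a = 0.623, b = 1.308, c = 1.
Discriminant D = b^2 - 4ac = (1.308)^2 - 4*(0.623)*1 = 1.710864 - (2.492) = -0.781136.
D < 0, so the roots are the complex-conjugate pair z = (-b +/- i sqrt(-D)) / (2a) = -1.0498 +/- 0.7093i.
For a conjugate pair |z|^2 = z * conj(z) = (product of roots) = c/a = 1/(0.623) = 1.605136, so |z| = sqrt(1.605136) = 1.2669 for both roots.
Moduli of all roots: 1.2669, 1.2669.
All moduli strictly greater than 1? Yes.
Verdict: Invertible.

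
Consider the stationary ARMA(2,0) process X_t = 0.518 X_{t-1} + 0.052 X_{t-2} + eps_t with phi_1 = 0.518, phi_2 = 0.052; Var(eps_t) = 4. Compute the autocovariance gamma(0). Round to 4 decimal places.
\gamma(0) = 5.7181

Multiply the model equation by X_{t-k} and take expectations. With theta_0 = psi_0 = 1 and psi_j the MA(infinity) weights, this gives
  gamma(k) - sum_i phi_i gamma(k-i) = c_k,
  c_k = sigma^2 * sum_{j=k..q} theta_j psi_{j-k}   (c_k = 0 for k > q),
using gamma(-m) = gamma(m).
Pure AR (q = 0): c_0 = sigma^2 = 4, c_k = 0 for k >= 1.
Equations for k = 0, 1, 2 (AR order 2, c_2 = 0):
  (E0) gamma(0) = phi_1 gamma(1) + phi_2 gamma(2) + c_0
  (E1) gamma(1) = phi_1 gamma(0) + phi_2 gamma(1) + c_1
  (E2) gamma(2) = phi_1 gamma(1) + phi_2 gamma(0)
From (E1): gamma(1) = A gamma(0) + B with
  A = phi_1 / (1 - phi_2) = 0.518 / 0.948 = 0.546414,   B = c_1 / (1 - phi_2) = 0 / 0.948 = 0.
Insert (E2) into (E0): gamma(0) (1 - phi_2^2) = phi_1 (1 + phi_2) gamma(1) + c_0.
  phi_1 (1 + phi_2) = (0.518)(1.052) = 0.544936,   1 - phi_2^2 = 0.997296.
Replace gamma(1) by A gamma(0) + B and collect gamma(0):
  gamma(0) [0.997296 - (0.544936)(0.546414)] = c_0 = 4
  gamma(0) * 0.699536 = 4
  gamma(0) = 4 / 0.699536 = 5.718079.
Therefore gamma(0) = 5.7181 (to 4 decimal places).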